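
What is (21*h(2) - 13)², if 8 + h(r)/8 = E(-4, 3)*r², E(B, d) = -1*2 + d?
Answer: 469225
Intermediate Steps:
E(B, d) = -2 + d
h(r) = -64 + 8*r² (h(r) = -64 + 8*((-2 + 3)*r²) = -64 + 8*(1*r²) = -64 + 8*r²)
(21*h(2) - 13)² = (21*(-64 + 8*2²) - 13)² = (21*(-64 + 8*4) - 13)² = (21*(-64 + 32) - 13)² = (21*(-32) - 13)² = (-672 - 13)² = (-685)² = 469225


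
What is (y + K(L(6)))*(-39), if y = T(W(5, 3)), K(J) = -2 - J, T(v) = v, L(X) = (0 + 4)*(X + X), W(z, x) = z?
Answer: 1755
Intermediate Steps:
L(X) = 8*X (L(X) = 4*(2*X) = 8*X)
y = 5
(y + K(L(6)))*(-39) = (5 + (-2 - 8*6))*(-39) = (5 + (-2 - 1*48))*(-39) = (5 + (-2 - 48))*(-39) = (5 - 50)*(-39) = -45*(-39) = 1755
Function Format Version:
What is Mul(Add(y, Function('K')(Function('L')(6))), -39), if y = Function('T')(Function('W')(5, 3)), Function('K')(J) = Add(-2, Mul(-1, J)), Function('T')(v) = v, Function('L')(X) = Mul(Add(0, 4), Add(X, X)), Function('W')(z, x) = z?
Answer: 1755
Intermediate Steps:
Function('L')(X) = Mul(8, X) (Function('L')(X) = Mul(4, Mul(2, X)) = Mul(8, X))
y = 5
Mul(Add(y, Function('K')(Function('L')(6))), -39) = Mul(Add(5, Add(-2, Mul(-1, Mul(8, 6)))), -39) = Mul(Add(5, Add(-2, Mul(-1, 48))), -39) = Mul(Add(5, Add(-2, -48)), -39) = Mul(Add(5, -50), -39) = Mul(-45, -39) = 1755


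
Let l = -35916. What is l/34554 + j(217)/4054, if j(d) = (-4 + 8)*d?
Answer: -9634216/11673493 ≈ -0.82531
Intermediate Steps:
j(d) = 4*d
l/34554 + j(217)/4054 = -35916/34554 + (4*217)/4054 = -35916*1/34554 + 868*(1/4054) = -5986/5759 + 434/2027 = -9634216/11673493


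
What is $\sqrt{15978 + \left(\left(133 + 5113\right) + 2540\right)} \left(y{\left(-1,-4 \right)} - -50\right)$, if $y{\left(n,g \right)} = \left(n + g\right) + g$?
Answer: $82 \sqrt{5941} \approx 6320.4$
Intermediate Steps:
$y{\left(n,g \right)} = n + 2 g$ ($y{\left(n,g \right)} = \left(g + n\right) + g = n + 2 g$)
$\sqrt{15978 + \left(\left(133 + 5113\right) + 2540\right)} \left(y{\left(-1,-4 \right)} - -50\right) = \sqrt{15978 + \left(\left(133 + 5113\right) + 2540\right)} \left(\left(-1 + 2 \left(-4\right)\right) - -50\right) = \sqrt{15978 + \left(5246 + 2540\right)} \left(\left(-1 - 8\right) + 50\right) = \sqrt{15978 + 7786} \left(-9 + 50\right) = \sqrt{23764} \cdot 41 = 2 \sqrt{5941} \cdot 41 = 82 \sqrt{5941}$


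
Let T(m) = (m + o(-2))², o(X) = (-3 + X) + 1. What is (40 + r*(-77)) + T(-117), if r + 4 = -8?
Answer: 15605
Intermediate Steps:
r = -12 (r = -4 - 8 = -12)
o(X) = -2 + X
T(m) = (-4 + m)² (T(m) = (m + (-2 - 2))² = (m - 4)² = (-4 + m)²)
(40 + r*(-77)) + T(-117) = (40 - 12*(-77)) + (-4 - 117)² = (40 + 924) + (-121)² = 964 + 14641 = 15605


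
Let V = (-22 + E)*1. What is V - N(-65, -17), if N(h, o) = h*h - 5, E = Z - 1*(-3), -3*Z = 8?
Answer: -12725/3 ≈ -4241.7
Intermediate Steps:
Z = -8/3 (Z = -1/3*8 = -8/3 ≈ -2.6667)
E = 1/3 (E = -8/3 - 1*(-3) = -8/3 + 3 = 1/3 ≈ 0.33333)
V = -65/3 (V = (-22 + 1/3)*1 = -65/3*1 = -65/3 ≈ -21.667)
N(h, o) = -5 + h**2 (N(h, o) = h**2 - 5 = -5 + h**2)
V - N(-65, -17) = -65/3 - (-5 + (-65)**2) = -65/3 - (-5 + 4225) = -65/3 - 1*4220 = -65/3 - 4220 = -12725/3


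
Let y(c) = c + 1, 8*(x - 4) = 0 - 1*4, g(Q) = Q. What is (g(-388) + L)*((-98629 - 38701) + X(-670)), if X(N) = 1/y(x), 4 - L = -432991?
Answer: -534688408576/9 ≈ -5.9410e+10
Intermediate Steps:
L = 432995 (L = 4 - 1*(-432991) = 4 + 432991 = 432995)
x = 7/2 (x = 4 + (0 - 1*4)/8 = 4 + (0 - 4)/8 = 4 + (⅛)*(-4) = 4 - ½ = 7/2 ≈ 3.5000)
y(c) = 1 + c
X(N) = 2/9 (X(N) = 1/(1 + 7/2) = 1/(9/2) = 2/9)
(g(-388) + L)*((-98629 - 38701) + X(-670)) = (-388 + 432995)*((-98629 - 38701) + 2/9) = 432607*(-137330 + 2/9) = 432607*(-1235968/9) = -534688408576/9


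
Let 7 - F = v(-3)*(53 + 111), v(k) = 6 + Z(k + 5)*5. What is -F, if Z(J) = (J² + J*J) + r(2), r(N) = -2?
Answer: 5897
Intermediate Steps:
Z(J) = -2 + 2*J² (Z(J) = (J² + J*J) - 2 = (J² + J²) - 2 = 2*J² - 2 = -2 + 2*J²)
v(k) = -4 + 10*(5 + k)² (v(k) = 6 + (-2 + 2*(k + 5)²)*5 = 6 + (-2 + 2*(5 + k)²)*5 = 6 + (-10 + 10*(5 + k)²) = -4 + 10*(5 + k)²)
F = -5897 (F = 7 - (-4 + 10*(5 - 3)²)*(53 + 111) = 7 - (-4 + 10*2²)*164 = 7 - (-4 + 10*4)*164 = 7 - (-4 + 40)*164 = 7 - 36*164 = 7 - 1*5904 = 7 - 5904 = -5897)
-F = -1*(-5897) = 5897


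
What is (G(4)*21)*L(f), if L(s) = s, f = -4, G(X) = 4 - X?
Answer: 0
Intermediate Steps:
(G(4)*21)*L(f) = ((4 - 1*4)*21)*(-4) = ((4 - 4)*21)*(-4) = (0*21)*(-4) = 0*(-4) = 0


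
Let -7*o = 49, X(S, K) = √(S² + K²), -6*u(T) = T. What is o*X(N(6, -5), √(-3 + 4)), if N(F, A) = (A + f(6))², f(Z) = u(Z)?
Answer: -7*√1297 ≈ -252.10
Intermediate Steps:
u(T) = -T/6
f(Z) = -Z/6
N(F, A) = (-1 + A)² (N(F, A) = (A - ⅙*6)² = (A - 1)² = (-1 + A)²)
X(S, K) = √(K² + S²)
o = -7 (o = -⅐*49 = -7)
o*X(N(6, -5), √(-3 + 4)) = -7*√((√(-3 + 4))² + ((-1 - 5)²)²) = -7*√((√1)² + ((-6)²)²) = -7*√(1² + 36²) = -7*√(1 + 1296) = -7*√1297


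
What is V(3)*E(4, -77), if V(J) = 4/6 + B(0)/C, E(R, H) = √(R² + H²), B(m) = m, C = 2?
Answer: 2*√5945/3 ≈ 51.403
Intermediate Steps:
E(R, H) = √(H² + R²)
V(J) = ⅔ (V(J) = 4/6 + 0/2 = 4*(⅙) + 0*(½) = ⅔ + 0 = ⅔)
V(3)*E(4, -77) = 2*√((-77)² + 4²)/3 = 2*√(5929 + 16)/3 = 2*√5945/3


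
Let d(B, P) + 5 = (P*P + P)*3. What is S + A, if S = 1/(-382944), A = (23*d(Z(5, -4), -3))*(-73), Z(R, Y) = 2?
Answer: -8358518689/382944 ≈ -21827.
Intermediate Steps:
d(B, P) = -5 + 3*P + 3*P² (d(B, P) = -5 + (P*P + P)*3 = -5 + (P² + P)*3 = -5 + (P + P²)*3 = -5 + (3*P + 3*P²) = -5 + 3*P + 3*P²)
A = -21827 (A = (23*(-5 + 3*(-3) + 3*(-3)²))*(-73) = (23*(-5 - 9 + 3*9))*(-73) = (23*(-5 - 9 + 27))*(-73) = (23*13)*(-73) = 299*(-73) = -21827)
S = -1/382944 ≈ -2.6113e-6
S + A = -1/382944 - 21827 = -8358518689/382944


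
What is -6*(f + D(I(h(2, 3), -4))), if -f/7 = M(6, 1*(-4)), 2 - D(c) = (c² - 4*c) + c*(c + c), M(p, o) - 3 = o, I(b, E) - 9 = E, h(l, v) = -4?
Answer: 276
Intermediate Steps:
I(b, E) = 9 + E
M(p, o) = 3 + o
D(c) = 2 - 3*c² + 4*c (D(c) = 2 - ((c² - 4*c) + c*(c + c)) = 2 - ((c² - 4*c) + c*(2*c)) = 2 - ((c² - 4*c) + 2*c²) = 2 - (-4*c + 3*c²) = 2 + (-3*c² + 4*c) = 2 - 3*c² + 4*c)
f = 7 (f = -7*(3 + 1*(-4)) = -7*(3 - 4) = -7*(-1) = 7)
-6*(f + D(I(h(2, 3), -4))) = -6*(7 + (2 - 3*(9 - 4)² + 4*(9 - 4))) = -6*(7 + (2 - 3*5² + 4*5)) = -6*(7 + (2 - 3*25 + 20)) = -6*(7 + (2 - 75 + 20)) = -6*(7 - 53) = -6*(-46) = 276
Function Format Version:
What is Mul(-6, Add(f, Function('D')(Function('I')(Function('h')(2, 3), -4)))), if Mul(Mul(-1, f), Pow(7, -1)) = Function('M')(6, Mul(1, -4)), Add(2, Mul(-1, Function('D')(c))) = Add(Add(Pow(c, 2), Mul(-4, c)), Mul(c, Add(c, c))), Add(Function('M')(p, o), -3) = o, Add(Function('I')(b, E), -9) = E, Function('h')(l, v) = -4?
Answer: 276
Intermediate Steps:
Function('I')(b, E) = Add(9, E)
Function('M')(p, o) = Add(3, o)
Function('D')(c) = Add(2, Mul(-3, Pow(c, 2)), Mul(4, c)) (Function('D')(c) = Add(2, Mul(-1, Add(Add(Pow(c, 2), Mul(-4, c)), Mul(c, Add(c, c))))) = Add(2, Mul(-1, Add(Add(Pow(c, 2), Mul(-4, c)), Mul(c, Mul(2, c))))) = Add(2, Mul(-1, Add(Add(Pow(c, 2), Mul(-4, c)), Mul(2, Pow(c, 2))))) = Add(2, Mul(-1, Add(Mul(-4, c), Mul(3, Pow(c, 2))))) = Add(2, Add(Mul(-3, Pow(c, 2)), Mul(4, c))) = Add(2, Mul(-3, Pow(c, 2)), Mul(4, c)))
f = 7 (f = Mul(-7, Add(3, Mul(1, -4))) = Mul(-7, Add(3, -4)) = Mul(-7, -1) = 7)
Mul(-6, Add(f, Function('D')(Function('I')(Function('h')(2, 3), -4)))) = Mul(-6, Add(7, Add(2, Mul(-3, Pow(Add(9, -4), 2)), Mul(4, Add(9, -4))))) = Mul(-6, Add(7, Add(2, Mul(-3, Pow(5, 2)), Mul(4, 5)))) = Mul(-6, Add(7, Add(2, Mul(-3, 25), 20))) = Mul(-6, Add(7, Add(2, -75, 20))) = Mul(-6, Add(7, -53)) = Mul(-6, -46) = 276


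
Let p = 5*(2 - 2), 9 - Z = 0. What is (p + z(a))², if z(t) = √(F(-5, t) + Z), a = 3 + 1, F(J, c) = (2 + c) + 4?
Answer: 19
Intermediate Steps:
F(J, c) = 6 + c
a = 4
Z = 9 (Z = 9 - 1*0 = 9 + 0 = 9)
z(t) = √(15 + t) (z(t) = √((6 + t) + 9) = √(15 + t))
p = 0 (p = 5*0 = 0)
(p + z(a))² = (0 + √(15 + 4))² = (0 + √19)² = (√19)² = 19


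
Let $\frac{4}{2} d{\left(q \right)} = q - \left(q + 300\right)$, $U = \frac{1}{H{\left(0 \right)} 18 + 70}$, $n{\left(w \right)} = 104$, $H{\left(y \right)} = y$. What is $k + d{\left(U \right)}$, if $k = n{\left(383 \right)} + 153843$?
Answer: $153797$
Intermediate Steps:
$U = \frac{1}{70}$ ($U = \frac{1}{0 \cdot 18 + 70} = \frac{1}{0 + 70} = \frac{1}{70} \approx 0.014286$)
$d{\left(q \right)} = -150$ ($d{\left(q \right)} = \frac{q - \left(q + 300\right)}{2} = \frac{q - \left(300 + q\right)}{2} = \frac{1}{2} \left(-300\right) = -150$)
$k = 153947$ ($k = 104 + 153843 = 153947$)
$k + d{\left(U \right)} = 153947 - 150 = 153797$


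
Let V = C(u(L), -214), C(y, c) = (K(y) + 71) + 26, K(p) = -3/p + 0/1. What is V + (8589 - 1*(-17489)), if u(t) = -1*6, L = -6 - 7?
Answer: 52351/2 ≈ 26176.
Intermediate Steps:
L = -13
K(p) = -3/p (K(p) = -3/p + 0*1 = -3/p + 0 = -3/p)
u(t) = -6
C(y, c) = 97 - 3/y (C(y, c) = (-3/y + 71) + 26 = (71 - 3/y) + 26 = 97 - 3/y)
V = 195/2 (V = 97 - 3/(-6) = 97 - 3*(-1/6) = 97 + 1/2 = 195/2 ≈ 97.500)
V + (8589 - 1*(-17489)) = 195/2 + (8589 - 1*(-17489)) = 195/2 + (8589 + 17489) = 195/2 + 26078 = 52351/2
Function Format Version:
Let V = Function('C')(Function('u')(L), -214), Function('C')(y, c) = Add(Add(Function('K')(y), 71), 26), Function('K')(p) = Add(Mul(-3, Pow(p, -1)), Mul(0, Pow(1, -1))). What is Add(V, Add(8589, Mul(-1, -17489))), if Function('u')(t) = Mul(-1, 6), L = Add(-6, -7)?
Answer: Rational(52351, 2) ≈ 26176.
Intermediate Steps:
L = -13
Function('K')(p) = Mul(-3, Pow(p, -1)) (Function('K')(p) = Add(Mul(-3, Pow(p, -1)), Mul(0, 1)) = Add(Mul(-3, Pow(p, -1)), 0) = Mul(-3, Pow(p, -1)))
Function('u')(t) = -6
Function('C')(y, c) = Add(97, Mul(-3, Pow(y, -1))) (Function('C')(y, c) = Add(Add(Mul(-3, Pow(y, -1)), 71), 26) = Add(Add(71, Mul(-3, Pow(y, -1))), 26) = Add(97, Mul(-3, Pow(y, -1))))
V = Rational(195, 2) (V = Add(97, Mul(-3, Pow(-6, -1))) = Add(97, Mul(-3, Rational(-1, 6))) = Add(97, Rational(1, 2)) = Rational(195, 2) ≈ 97.500)
Add(V, Add(8589, Mul(-1, -17489))) = Add(Rational(195, 2), Add(8589, Mul(-1, -17489))) = Add(Rational(195, 2), Add(8589, 17489)) = Add(Rational(195, 2), 26078) = Rational(52351, 2)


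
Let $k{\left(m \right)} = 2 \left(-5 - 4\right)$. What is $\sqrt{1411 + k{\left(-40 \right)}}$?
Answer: $\sqrt{1393} \approx 37.323$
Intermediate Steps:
$k{\left(m \right)} = -18$ ($k{\left(m \right)} = 2 \left(-9\right) = -18$)
$\sqrt{1411 + k{\left(-40 \right)}} = \sqrt{1411 - 18} = \sqrt{1393}$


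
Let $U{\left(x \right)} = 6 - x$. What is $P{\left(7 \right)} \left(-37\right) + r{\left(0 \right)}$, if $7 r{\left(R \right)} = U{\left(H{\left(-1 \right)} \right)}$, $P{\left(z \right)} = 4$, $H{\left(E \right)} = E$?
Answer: $-147$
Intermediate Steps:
$r{\left(R \right)} = 1$ ($r{\left(R \right)} = \frac{6 - -1}{7} = \frac{6 + 1}{7} = \frac{1}{7} \cdot 7 = 1$)
$P{\left(7 \right)} \left(-37\right) + r{\left(0 \right)} = 4 \left(-37\right) + 1 = -148 + 1 = -147$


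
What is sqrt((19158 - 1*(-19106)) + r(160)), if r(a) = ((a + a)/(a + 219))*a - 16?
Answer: 2*sqrt(1378346442)/379 ≈ 195.92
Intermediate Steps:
r(a) = -16 + 2*a**2/(219 + a) (r(a) = ((2*a)/(219 + a))*a - 16 = (2*a/(219 + a))*a - 16 = 2*a**2/(219 + a) - 16 = -16 + 2*a**2/(219 + a))
sqrt((19158 - 1*(-19106)) + r(160)) = sqrt((19158 - 1*(-19106)) + 2*(-1752 + 160**2 - 8*160)/(219 + 160)) = sqrt((19158 + 19106) + 2*(-1752 + 25600 - 1280)/379) = sqrt(38264 + 2*(1/379)*22568) = sqrt(38264 + 45136/379) = sqrt(14547192/379) = 2*sqrt(1378346442)/379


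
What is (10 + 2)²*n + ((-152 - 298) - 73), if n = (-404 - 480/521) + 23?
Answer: -28925747/521 ≈ -55520.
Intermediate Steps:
n = -198981/521 (n = (-404 - 480*1/521) + 23 = (-404 - 480/521) + 23 = -210964/521 + 23 = -198981/521 ≈ -381.92)
(10 + 2)²*n + ((-152 - 298) - 73) = (10 + 2)²*(-198981/521) + ((-152 - 298) - 73) = 12²*(-198981/521) + (-450 - 73) = 144*(-198981/521) - 523 = -28653264/521 - 523 = -28925747/521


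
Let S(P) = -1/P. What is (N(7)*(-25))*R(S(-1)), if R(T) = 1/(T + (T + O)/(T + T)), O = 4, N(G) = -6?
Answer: 300/7 ≈ 42.857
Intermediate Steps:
R(T) = 1/(T + (4 + T)/(2*T)) (R(T) = 1/(T + (T + 4)/(T + T)) = 1/(T + (4 + T)/((2*T))) = 1/(T + (4 + T)*(1/(2*T))) = 1/(T + (4 + T)/(2*T)))
(N(7)*(-25))*R(S(-1)) = (-6*(-25))*(2*(-1/(-1))/(4 - 1/(-1) + 2*(-1/(-1))²)) = 150*(2*(-1*(-1))/(4 - 1*(-1) + 2*(-1*(-1))²)) = 150*(2*1/(4 + 1 + 2*1²)) = 150*(2*1/(4 + 1 + 2*1)) = 150*(2*1/(4 + 1 + 2)) = 150*(2*1/7) = 150*(2*1*(⅐)) = 150*(2/7) = 300/7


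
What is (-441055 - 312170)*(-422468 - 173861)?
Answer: 449169911025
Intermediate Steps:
(-441055 - 312170)*(-422468 - 173861) = -753225*(-596329) = 449169911025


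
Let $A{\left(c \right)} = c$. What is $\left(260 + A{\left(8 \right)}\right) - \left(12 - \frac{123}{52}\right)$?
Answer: $\frac{13435}{52} \approx 258.37$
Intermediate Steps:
$\left(260 + A{\left(8 \right)}\right) - \left(12 - \frac{123}{52}\right) = \left(260 + 8\right) - \left(12 - \frac{123}{52}\right) = 268 + \left(123 \cdot \frac{1}{52} - 12\right) = 268 + \left(\frac{123}{52} - 12\right) = 268 - \frac{501}{52} = \frac{13435}{52}$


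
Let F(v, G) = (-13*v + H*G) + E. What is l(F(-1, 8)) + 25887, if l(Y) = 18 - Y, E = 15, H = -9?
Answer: 25949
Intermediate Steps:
F(v, G) = 15 - 13*v - 9*G (F(v, G) = (-13*v - 9*G) + 15 = 15 - 13*v - 9*G)
l(F(-1, 8)) + 25887 = (18 - (15 - 13*(-1) - 9*8)) + 25887 = (18 - (15 + 13 - 72)) + 25887 = (18 - 1*(-44)) + 25887 = (18 + 44) + 25887 = 62 + 25887 = 25949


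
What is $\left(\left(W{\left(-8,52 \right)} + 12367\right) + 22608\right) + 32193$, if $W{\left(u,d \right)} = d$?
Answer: $67220$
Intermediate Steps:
$\left(\left(W{\left(-8,52 \right)} + 12367\right) + 22608\right) + 32193 = \left(\left(52 + 12367\right) + 22608\right) + 32193 = \left(12419 + 22608\right) + 32193 = 35027 + 32193 = 67220$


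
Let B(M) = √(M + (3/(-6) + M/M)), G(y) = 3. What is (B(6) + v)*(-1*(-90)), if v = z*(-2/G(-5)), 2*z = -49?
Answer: 1470 + 45*√26 ≈ 1699.5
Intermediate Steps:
z = -49/2 (z = (½)*(-49) = -49/2 ≈ -24.500)
B(M) = √(½ + M) (B(M) = √(M + (3*(-⅙) + 1)) = √(M + (-½ + 1)) = √(M + ½) = √(½ + M))
v = 49/3 (v = -(-49)/3 = -49/2*(-⅔) = 49/3 ≈ 16.333)
(B(6) + v)*(-1*(-90)) = (√(2 + 4*6)/2 + 49/3)*(-1*(-90)) = (√(2 + 24)/2 + 49/3)*90 = (√26/2 + 49/3)*90 = (49/3 + √26/2)*90 = 1470 + 45*√26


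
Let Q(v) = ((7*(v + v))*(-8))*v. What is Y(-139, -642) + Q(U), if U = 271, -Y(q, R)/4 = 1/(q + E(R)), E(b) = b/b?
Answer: -567552046/69 ≈ -8.2254e+6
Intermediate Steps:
E(b) = 1
Y(q, R) = -4/(1 + q) (Y(q, R) = -4/(q + 1) = -4/(1 + q))
Q(v) = -112*v² (Q(v) = ((7*(2*v))*(-8))*v = ((14*v)*(-8))*v = (-112*v)*v = -112*v²)
Y(-139, -642) + Q(U) = -4/(1 - 139) - 112*271² = -4/(-138) - 112*73441 = -4*(-1/138) - 8225392 = 2/69 - 8225392 = -567552046/69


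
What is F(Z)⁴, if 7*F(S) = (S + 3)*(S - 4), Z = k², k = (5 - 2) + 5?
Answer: 261158528160000/2401 ≈ 1.0877e+11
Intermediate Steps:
k = 8 (k = 3 + 5 = 8)
Z = 64 (Z = 8² = 64)
F(S) = (-4 + S)*(3 + S)/7 (F(S) = ((S + 3)*(S - 4))/7 = ((3 + S)*(-4 + S))/7 = ((-4 + S)*(3 + S))/7 = (-4 + S)*(3 + S)/7)
F(Z)⁴ = (-12/7 - ⅐*64 + (⅐)*64²)⁴ = (-12/7 - 64/7 + (⅐)*4096)⁴ = (-12/7 - 64/7 + 4096/7)⁴ = (4020/7)⁴ = 261158528160000/2401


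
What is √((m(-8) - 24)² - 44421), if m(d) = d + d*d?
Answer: I*√43397 ≈ 208.32*I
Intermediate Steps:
m(d) = d + d²
√((m(-8) - 24)² - 44421) = √((-8*(1 - 8) - 24)² - 44421) = √((-8*(-7) - 24)² - 44421) = √((56 - 24)² - 44421) = √(32² - 44421) = √(1024 - 44421) = √(-43397) = I*√43397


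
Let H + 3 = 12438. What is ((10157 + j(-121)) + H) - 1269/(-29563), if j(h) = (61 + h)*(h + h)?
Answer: 23343475/629 ≈ 37112.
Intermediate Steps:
H = 12435 (H = -3 + 12438 = 12435)
j(h) = 2*h*(61 + h) (j(h) = (61 + h)*(2*h) = 2*h*(61 + h))
((10157 + j(-121)) + H) - 1269/(-29563) = ((10157 + 2*(-121)*(61 - 121)) + 12435) - 1269/(-29563) = ((10157 + 2*(-121)*(-60)) + 12435) - 1269*(-1/29563) = ((10157 + 14520) + 12435) + 27/629 = (24677 + 12435) + 27/629 = 37112 + 27/629 = 23343475/629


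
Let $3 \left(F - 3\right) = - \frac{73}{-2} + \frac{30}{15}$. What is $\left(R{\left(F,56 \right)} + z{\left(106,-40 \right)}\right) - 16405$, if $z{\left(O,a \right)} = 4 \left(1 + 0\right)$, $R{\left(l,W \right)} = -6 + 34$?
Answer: $-16373$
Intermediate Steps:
$F = \frac{95}{6}$ ($F = 3 + \frac{- \frac{73}{-2} + \frac{30}{15}}{3} = 3 + \frac{\left(-73\right) \left(- \frac{1}{2}\right) + 30 \cdot \frac{1}{15}}{3} = 3 + \frac{\frac{73}{2} + 2}{3} = 3 + \frac{1}{3} \cdot \frac{77}{2} = 3 + \frac{77}{6} = \frac{95}{6} \approx 15.833$)
$R{\left(l,W \right)} = 28$
$z{\left(O,a \right)} = 4$ ($z{\left(O,a \right)} = 4 \cdot 1 = 4$)
$\left(R{\left(F,56 \right)} + z{\left(106,-40 \right)}\right) - 16405 = \left(28 + 4\right) - 16405 = 32 - 16405 = -16373$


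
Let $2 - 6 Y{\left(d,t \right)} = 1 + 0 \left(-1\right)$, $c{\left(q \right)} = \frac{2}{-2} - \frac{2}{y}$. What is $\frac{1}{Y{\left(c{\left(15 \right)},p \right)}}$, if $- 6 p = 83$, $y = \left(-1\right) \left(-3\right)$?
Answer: $6$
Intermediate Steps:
$y = 3$
$p = - \frac{83}{6}$ ($p = \left(- \frac{1}{6}\right) 83 = - \frac{83}{6} \approx -13.833$)
$c{\left(q \right)} = - \frac{5}{3}$ ($c{\left(q \right)} = \frac{2}{-2} - \frac{2}{3} = 2 \left(- \frac{1}{2}\right) - \frac{2}{3} = -1 - \frac{2}{3} = - \frac{5}{3}$)
$Y{\left(d,t \right)} = \frac{1}{6}$ ($Y{\left(d,t \right)} = \frac{1}{3} - \frac{1 + 0 \left(-1\right)}{6} = \frac{1}{3} - \frac{1 + 0}{6} = \frac{1}{3} - \frac{1}{6} = \frac{1}{6}$)
$\frac{1}{Y{\left(c{\left(15 \right)},p \right)}} = \frac{1}{\frac{1}{6}} = 6$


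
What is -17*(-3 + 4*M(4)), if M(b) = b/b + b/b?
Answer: -85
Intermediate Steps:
M(b) = 2 (M(b) = 1 + 1 = 2)
-17*(-3 + 4*M(4)) = -17*(-3 + 4*2) = -17*(-3 + 8) = -17*5 = -85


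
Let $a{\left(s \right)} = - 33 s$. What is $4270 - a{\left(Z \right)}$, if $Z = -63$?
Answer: $2191$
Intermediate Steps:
$4270 - a{\left(Z \right)} = 4270 - \left(-33\right) \left(-63\right) = 4270 - 2079 = 2191$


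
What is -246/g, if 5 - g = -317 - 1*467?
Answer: -82/263 ≈ -0.31179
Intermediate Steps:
g = 789 (g = 5 - (-317 - 1*467) = 5 - (-317 - 467) = 5 - 1*(-784) = 5 + 784 = 789)
-246/g = -246/789 = -246*1/789 = -82/263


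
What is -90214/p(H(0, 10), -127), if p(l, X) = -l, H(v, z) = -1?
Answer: -90214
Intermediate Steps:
-90214/p(H(0, 10), -127) = -90214/((-1*(-1))) = -90214/1 = -90214*1 = -90214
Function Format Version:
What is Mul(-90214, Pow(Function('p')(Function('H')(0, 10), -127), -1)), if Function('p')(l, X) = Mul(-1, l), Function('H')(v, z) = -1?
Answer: -90214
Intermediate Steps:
Mul(-90214, Pow(Function('p')(Function('H')(0, 10), -127), -1)) = Mul(-90214, Pow(Mul(-1, -1), -1)) = Mul(-90214, Pow(1, -1)) = Mul(-90214, 1) = -90214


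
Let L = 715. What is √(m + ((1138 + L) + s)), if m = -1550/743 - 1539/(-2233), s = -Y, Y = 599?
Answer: √3448010228315807/1659119 ≈ 35.392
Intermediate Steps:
s = -599 (s = -1*599 = -599)
m = -2317673/1659119 (m = -1550*1/743 - 1539*(-1/2233) = -1550/743 + 1539/2233 = -2317673/1659119 ≈ -1.3969)
√(m + ((1138 + L) + s)) = √(-2317673/1659119 + ((1138 + 715) - 599)) = √(-2317673/1659119 + (1853 - 599)) = √(-2317673/1659119 + 1254) = √(2078217553/1659119) = √3448010228315807/1659119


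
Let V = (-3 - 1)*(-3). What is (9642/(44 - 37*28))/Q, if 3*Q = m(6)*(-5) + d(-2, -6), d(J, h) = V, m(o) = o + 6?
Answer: 4821/7936 ≈ 0.60748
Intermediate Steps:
m(o) = 6 + o
V = 12 (V = -4*(-3) = 12)
d(J, h) = 12
Q = -16 (Q = ((6 + 6)*(-5) + 12)/3 = (12*(-5) + 12)/3 = (-60 + 12)/3 = (⅓)*(-48) = -16)
(9642/(44 - 37*28))/Q = (9642/(44 - 37*28))/(-16) = (9642/(44 - 1036))*(-1/16) = (9642/(-992))*(-1/16) = (9642*(-1/992))*(-1/16) = -4821/496*(-1/16) = 4821/7936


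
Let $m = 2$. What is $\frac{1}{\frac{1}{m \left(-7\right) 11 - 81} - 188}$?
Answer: $- \frac{235}{44181} \approx -0.005319$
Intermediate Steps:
$\frac{1}{\frac{1}{m \left(-7\right) 11 - 81} - 188} = \frac{1}{\frac{1}{2 \left(-7\right) 11 - 81} - 188} = \frac{1}{\frac{1}{\left(-14\right) 11 - 81} - 188} = \frac{1}{\frac{1}{-154 - 81} - 188} = \frac{1}{\frac{1}{-235} - 188} = \frac{1}{- \frac{1}{235} - 188} = \frac{1}{- \frac{44181}{235}} = - \frac{235}{44181}$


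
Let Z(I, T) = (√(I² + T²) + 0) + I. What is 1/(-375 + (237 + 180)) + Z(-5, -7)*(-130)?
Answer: 27301/42 - 130*√74 ≈ -468.28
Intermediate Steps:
Z(I, T) = I + √(I² + T²) (Z(I, T) = √(I² + T²) + I = I + √(I² + T²))
1/(-375 + (237 + 180)) + Z(-5, -7)*(-130) = 1/(-375 + (237 + 180)) + (-5 + √((-5)² + (-7)²))*(-130) = 1/(-375 + 417) + (-5 + √(25 + 49))*(-130) = 1/42 + (-5 + √74)*(-130) = 1/42 + (650 - 130*√74) = 27301/42 - 130*√74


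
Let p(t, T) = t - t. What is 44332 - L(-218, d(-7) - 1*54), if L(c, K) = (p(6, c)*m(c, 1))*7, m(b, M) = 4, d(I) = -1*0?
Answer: 44332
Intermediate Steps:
d(I) = 0
p(t, T) = 0
L(c, K) = 0 (L(c, K) = (0*4)*7 = 0*7 = 0)
44332 - L(-218, d(-7) - 1*54) = 44332 - 1*0 = 44332 + 0 = 44332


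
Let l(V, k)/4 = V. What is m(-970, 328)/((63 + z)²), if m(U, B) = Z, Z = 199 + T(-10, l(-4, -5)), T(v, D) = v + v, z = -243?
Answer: 179/32400 ≈ 0.0055247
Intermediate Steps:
l(V, k) = 4*V
T(v, D) = 2*v
Z = 179 (Z = 199 + 2*(-10) = 199 - 20 = 179)
m(U, B) = 179
m(-970, 328)/((63 + z)²) = 179/((63 - 243)²) = 179/((-180)²) = 179/32400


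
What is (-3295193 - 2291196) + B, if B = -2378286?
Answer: -7964675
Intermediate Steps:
(-3295193 - 2291196) + B = (-3295193 - 2291196) - 2378286 = -5586389 - 2378286 = -7964675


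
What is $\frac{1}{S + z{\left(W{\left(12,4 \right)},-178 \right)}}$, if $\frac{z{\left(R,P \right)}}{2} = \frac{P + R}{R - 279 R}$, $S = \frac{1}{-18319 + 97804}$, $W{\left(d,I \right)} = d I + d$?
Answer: $\frac{22096830}{312919} \approx 70.615$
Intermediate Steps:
$W{\left(d,I \right)} = d + I d$ ($W{\left(d,I \right)} = I d + d = d + I d$)
$S = \frac{1}{79485} \approx 1.2581 \cdot 10^{-5}$
$z{\left(R,P \right)} = - \frac{P + R}{139 R}$ ($z{\left(R,P \right)} = 2 \frac{P + R}{R - 279 R} = 2 \frac{P + R}{\left(-278\right) R} = 2 \left(P + R\right) \left(- \frac{1}{278 R}\right) = 2 \left(- \frac{P + R}{278 R}\right) = - \frac{P + R}{139 R}$)
$\frac{1}{S + z{\left(W{\left(12,4 \right)},-178 \right)}} = \frac{1}{\frac{1}{79485} + \frac{\left(-1\right) \left(-178\right) - 12 \left(1 + 4\right)}{139 \cdot 12 \left(1 + 4\right)}} = \frac{1}{\frac{1}{79485} + \frac{178 - 12 \cdot 5}{139 \cdot 12 \cdot 5}} = \frac{1}{\frac{1}{79485} + \frac{178 - 60}{139 \cdot 60}} = \frac{1}{\frac{1}{79485} + \frac{1}{139} \cdot \frac{1}{60} \left(178 - 60\right)} = \frac{1}{\frac{1}{79485} + \frac{1}{139} \cdot \frac{1}{60} \cdot 118} = \frac{1}{\frac{1}{79485} + \frac{59}{4170}} = \frac{1}{\frac{312919}{22096830}} = \frac{22096830}{312919}$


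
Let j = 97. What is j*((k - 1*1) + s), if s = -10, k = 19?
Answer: 776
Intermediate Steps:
j*((k - 1*1) + s) = 97*((19 - 1*1) - 10) = 97*((19 - 1) - 10) = 97*(18 - 10) = 97*8 = 776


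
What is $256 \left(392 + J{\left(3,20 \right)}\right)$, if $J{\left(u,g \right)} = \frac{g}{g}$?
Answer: $100608$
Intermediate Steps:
$J{\left(u,g \right)} = 1$
$256 \left(392 + J{\left(3,20 \right)}\right) = 256 \left(392 + 1\right) = 256 \cdot 393 = 100608$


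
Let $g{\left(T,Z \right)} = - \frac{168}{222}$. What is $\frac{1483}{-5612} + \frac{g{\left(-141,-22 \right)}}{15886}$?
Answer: $- \frac{435918921}{1649316292} \approx -0.2643$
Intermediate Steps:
$g{\left(T,Z \right)} = - \frac{28}{37}$ ($g{\left(T,Z \right)} = \left(-168\right) \frac{1}{222} = - \frac{28}{37}$)
$\frac{1483}{-5612} + \frac{g{\left(-141,-22 \right)}}{15886} = \frac{1483}{-5612} - \frac{28}{37 \cdot 15886} = 1483 \left(- \frac{1}{5612}\right) - \frac{14}{293891} = - \frac{1483}{5612} - \frac{14}{293891} = - \frac{435918921}{1649316292}$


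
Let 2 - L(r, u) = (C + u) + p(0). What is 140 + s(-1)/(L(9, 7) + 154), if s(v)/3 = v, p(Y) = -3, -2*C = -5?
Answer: 41854/299 ≈ 139.98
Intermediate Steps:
C = 5/2 (C = -1/2*(-5) = 5/2 ≈ 2.5000)
s(v) = 3*v
L(r, u) = 5/2 - u (L(r, u) = 2 - ((5/2 + u) - 3) = 2 - (-1/2 + u) = 2 + (1/2 - u) = 5/2 - u)
140 + s(-1)/(L(9, 7) + 154) = 140 + (3*(-1))/((5/2 - 1*7) + 154) = 140 - 3/((5/2 - 7) + 154) = 140 - 3/(-9/2 + 154) = 140 - 3/299/2 = 140 - 3*2/299 = 140 - 6/299 = 41854/299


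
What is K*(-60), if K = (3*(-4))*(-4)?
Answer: -2880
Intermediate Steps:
K = 48 (K = -12*(-4) = 48)
K*(-60) = 48*(-60) = -2880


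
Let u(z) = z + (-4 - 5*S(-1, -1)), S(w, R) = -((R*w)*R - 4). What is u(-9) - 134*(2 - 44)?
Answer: 5590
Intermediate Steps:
S(w, R) = 4 - w*R**2 (S(w, R) = -(w*R**2 - 4) = -(-4 + w*R**2) = 4 - w*R**2)
u(z) = -29 + z (u(z) = z + (-4 - 5*(4 - 1*(-1)*(-1)**2)) = z + (-4 - 5*(4 - 1*(-1)*1)) = z + (-4 - 5*(4 + 1)) = z + (-4 - 5*5) = z + (-4 - 25) = z - 29 = -29 + z)
u(-9) - 134*(2 - 44) = (-29 - 9) - 134*(2 - 44) = -38 - 134*(-42) = -38 + 5628 = 5590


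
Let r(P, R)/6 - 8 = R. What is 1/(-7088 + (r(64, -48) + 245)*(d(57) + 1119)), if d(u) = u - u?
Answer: -1/1493 ≈ -0.00066979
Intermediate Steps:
r(P, R) = 48 + 6*R
d(u) = 0
1/(-7088 + (r(64, -48) + 245)*(d(57) + 1119)) = 1/(-7088 + ((48 + 6*(-48)) + 245)*(0 + 1119)) = 1/(-7088 + ((48 - 288) + 245)*1119) = 1/(-7088 + (-240 + 245)*1119) = 1/(-7088 + 5*1119) = 1/(-7088 + 5595) = 1/(-1493) = -1/1493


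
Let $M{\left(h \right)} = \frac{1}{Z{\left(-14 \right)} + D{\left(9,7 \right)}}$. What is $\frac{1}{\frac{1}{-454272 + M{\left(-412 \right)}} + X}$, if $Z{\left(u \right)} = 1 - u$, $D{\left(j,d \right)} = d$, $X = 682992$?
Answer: $\frac{9993983}{6825810437114} \approx 1.4641 \cdot 10^{-6}$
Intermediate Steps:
$M{\left(h \right)} = \frac{1}{22}$ ($M{\left(h \right)} = \frac{1}{\left(1 - -14\right) + 7} = \frac{1}{\left(1 + 14\right) + 7} = \frac{1}{15 + 7} = \frac{1}{22}$)
$\frac{1}{\frac{1}{-454272 + M{\left(-412 \right)}} + X} = \frac{1}{\frac{1}{-454272 + \frac{1}{22}} + 682992} = \frac{1}{\frac{1}{- \frac{9993983}{22}} + 682992} = \frac{1}{- \frac{22}{9993983} + 682992} = \frac{1}{\frac{6825810437114}{9993983}} = \frac{9993983}{6825810437114}$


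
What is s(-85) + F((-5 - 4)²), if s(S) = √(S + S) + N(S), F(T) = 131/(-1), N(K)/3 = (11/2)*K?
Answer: -3067/2 + I*√170 ≈ -1533.5 + 13.038*I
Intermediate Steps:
N(K) = 33*K/2 (N(K) = 3*((11/2)*K) = 3*((11*(½))*K) = 3*(11*K/2) = 33*K/2)
F(T) = -131 (F(T) = 131*(-1) = -131)
s(S) = 33*S/2 + √2*√S (s(S) = √(S + S) + 33*S/2 = √(2*S) + 33*S/2 = √2*√S + 33*S/2 = 33*S/2 + √2*√S)
s(-85) + F((-5 - 4)²) = ((33/2)*(-85) + √2*√(-85)) - 131 = (-2805/2 + √2*(I*√85)) - 131 = (-2805/2 + I*√170) - 131 = -3067/2 + I*√170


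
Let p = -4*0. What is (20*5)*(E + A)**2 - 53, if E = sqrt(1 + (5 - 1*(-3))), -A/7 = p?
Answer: 847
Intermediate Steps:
p = 0
A = 0 (A = -7*0 = 0)
E = 3 (E = sqrt(1 + (5 + 3)) = sqrt(1 + 8) = sqrt(9) = 3)
(20*5)*(E + A)**2 - 53 = (20*5)*(3 + 0)**2 - 53 = 100*3**2 - 53 = 100*9 - 53 = 900 - 53 = 847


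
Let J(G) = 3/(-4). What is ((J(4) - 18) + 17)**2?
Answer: 49/16 ≈ 3.0625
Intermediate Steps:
J(G) = -3/4 (J(G) = 3*(-1/4) = -3/4)
((J(4) - 18) + 17)**2 = ((-3/4 - 18) + 17)**2 = (-75/4 + 17)**2 = (-7/4)**2 = 49/16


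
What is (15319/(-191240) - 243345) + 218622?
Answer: -4728041839/191240 ≈ -24723.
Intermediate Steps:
(15319/(-191240) - 243345) + 218622 = (15319*(-1/191240) - 243345) + 218622 = (-15319/191240 - 243345) + 218622 = -46537313119/191240 + 218622 = -4728041839/191240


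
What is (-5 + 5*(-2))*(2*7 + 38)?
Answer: -780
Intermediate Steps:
(-5 + 5*(-2))*(2*7 + 38) = (-5 - 10)*(14 + 38) = -15*52 = -780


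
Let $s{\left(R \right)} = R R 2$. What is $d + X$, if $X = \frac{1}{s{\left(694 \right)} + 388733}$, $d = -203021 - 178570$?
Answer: $- \frac{515912939954}{1352005} \approx -3.8159 \cdot 10^{5}$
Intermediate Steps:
$s{\left(R \right)} = 2 R^{2}$ ($s{\left(R \right)} = R^{2} \cdot 2 = 2 R^{2}$)
$d = -381591$ ($d = -203021 - 178570 = -381591$)
$X = \frac{1}{1352005}$ ($X = \frac{1}{2 \cdot 694^{2} + 388733} = \frac{1}{2 \cdot 481636 + 388733} = \frac{1}{963272 + 388733} = \frac{1}{1352005} \approx 7.3964 \cdot 10^{-7}$)
$d + X = -381591 + \frac{1}{1352005} = - \frac{515912939954}{1352005}$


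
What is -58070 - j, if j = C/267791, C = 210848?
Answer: -15550834218/267791 ≈ -58071.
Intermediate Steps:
j = 210848/267791 ≈ 0.78736
-58070 - j = -58070 - 1*210848/267791 = -58070 - 210848/267791 = -15550834218/267791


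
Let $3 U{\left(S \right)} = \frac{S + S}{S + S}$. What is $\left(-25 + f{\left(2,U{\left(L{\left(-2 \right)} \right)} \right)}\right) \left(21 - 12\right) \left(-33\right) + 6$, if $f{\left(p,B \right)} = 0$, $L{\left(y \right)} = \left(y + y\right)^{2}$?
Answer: $7431$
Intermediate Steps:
$L{\left(y \right)} = 4 y^{2}$ ($L{\left(y \right)} = \left(2 y\right)^{2} = 4 y^{2}$)
$U{\left(S \right)} = \frac{1}{3}$ ($U{\left(S \right)} = \frac{\left(S + S\right) \frac{1}{S + S}}{3} = \frac{2 S \frac{1}{2 S}}{3} = \frac{1}{3} \cdot 1 = \frac{1}{3}$)
$\left(-25 + f{\left(2,U{\left(L{\left(-2 \right)} \right)} \right)}\right) \left(21 - 12\right) \left(-33\right) + 6 = \left(-25 + 0\right) \left(21 - 12\right) \left(-33\right) + 6 = \left(-25\right) 9 \left(-33\right) + 6 = \left(-225\right) \left(-33\right) + 6 = 7425 + 6 = 7431$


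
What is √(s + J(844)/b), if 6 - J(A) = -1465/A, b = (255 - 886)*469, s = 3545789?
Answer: √55302172714215182573755/124886258 ≈ 1883.0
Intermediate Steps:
b = -295939 (b = -631*469 = -295939)
J(A) = 6 + 1465/A (J(A) = 6 - (-1465)/A = 6 + 1465/A)
√(s + J(844)/b) = √(3545789 + (6 + 1465/844)/(-295939)) = √(3545789 + (6 + 1465*(1/844))*(-1/295939)) = √(3545789 + (6 + 1465/844)*(-1/295939)) = √(3545789 + (6529/844)*(-1/295939)) = √(3545789 - 6529/249772516) = √(885640639728595/249772516) = √55302172714215182573755/124886258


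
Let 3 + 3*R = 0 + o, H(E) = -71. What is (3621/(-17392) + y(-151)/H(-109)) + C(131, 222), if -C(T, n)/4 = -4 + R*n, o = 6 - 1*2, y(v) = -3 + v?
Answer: -343331683/1234832 ≈ -278.04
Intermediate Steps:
o = 4 (o = 6 - 2 = 4)
R = ⅓ (R = -1 + (0 + 4)/3 = -1 + (⅓)*4 = -1 + 4/3 = ⅓ ≈ 0.33333)
C(T, n) = 16 - 4*n/3 (C(T, n) = -4*(-4 + n/3) = 16 - 4*n/3)
(3621/(-17392) + y(-151)/H(-109)) + C(131, 222) = (3621/(-17392) + (-3 - 151)/(-71)) + (16 - 4/3*222) = (3621*(-1/17392) - 154*(-1/71)) + (16 - 296) = (-3621/17392 + 154/71) - 280 = 2421277/1234832 - 280 = -343331683/1234832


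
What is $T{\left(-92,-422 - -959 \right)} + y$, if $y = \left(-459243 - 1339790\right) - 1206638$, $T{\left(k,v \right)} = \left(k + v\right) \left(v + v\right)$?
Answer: $-2527741$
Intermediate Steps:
$T{\left(k,v \right)} = 2 v \left(k + v\right)$ ($T{\left(k,v \right)} = \left(k + v\right) 2 v = 2 v \left(k + v\right)$)
$y = -3005671$ ($y = -1799033 - 1206638 = -3005671$)
$T{\left(-92,-422 - -959 \right)} + y = 2 \left(-422 - -959\right) \left(-92 - -537\right) - 3005671 = 2 \left(-422 + 959\right) \left(-92 + \left(-422 + 959\right)\right) - 3005671 = 2 \cdot 537 \left(-92 + 537\right) - 3005671 = 2 \cdot 537 \cdot 445 - 3005671 = 477930 - 3005671 = -2527741$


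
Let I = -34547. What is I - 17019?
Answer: -51566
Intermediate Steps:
I - 17019 = -34547 - 17019 = -51566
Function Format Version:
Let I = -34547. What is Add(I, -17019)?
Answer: -51566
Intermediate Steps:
Add(I, -17019) = Add(-34547, -17019) = -51566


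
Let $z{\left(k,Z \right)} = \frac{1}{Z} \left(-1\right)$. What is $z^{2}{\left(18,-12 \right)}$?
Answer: $\frac{1}{144} \approx 0.0069444$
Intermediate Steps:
$z{\left(k,Z \right)} = - \frac{1}{Z}$
$z^{2}{\left(18,-12 \right)} = \left(- \frac{1}{-12}\right)^{2} = \left(\left(-1\right) \left(- \frac{1}{12}\right)\right)^{2} = \left(\frac{1}{12}\right)^{2} = \frac{1}{144}$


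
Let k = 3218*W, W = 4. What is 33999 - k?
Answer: 21127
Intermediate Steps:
k = 12872 (k = 3218*4 = 12872)
33999 - k = 33999 - 1*12872 = 33999 - 12872 = 21127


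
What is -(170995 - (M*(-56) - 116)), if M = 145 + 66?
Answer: -182927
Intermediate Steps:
M = 211
-(170995 - (M*(-56) - 116)) = -(170995 - (211*(-56) - 116)) = -(170995 - (-11816 - 116)) = -(170995 - 1*(-11932)) = -(170995 + 11932) = -1*182927 = -182927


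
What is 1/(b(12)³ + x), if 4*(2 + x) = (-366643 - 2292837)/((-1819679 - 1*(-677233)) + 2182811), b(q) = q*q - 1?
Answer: 208073/608447973991 ≈ 3.4197e-7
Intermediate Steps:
b(q) = -1 + q² (b(q) = q² - 1 = -1 + q²)
x = -549120/208073 (x = -2 + ((-366643 - 2292837)/((-1819679 - 1*(-677233)) + 2182811))/4 = -2 + (-2659480/((-1819679 + 677233) + 2182811))/4 = -2 + (-2659480/(-1142446 + 2182811))/4 = -2 + (-2659480/1040365)/4 = -2 + (-2659480*1/1040365)/4 = -2 + (¼)*(-531896/208073) = -2 - 132974/208073 = -549120/208073 ≈ -2.6391)
1/(b(12)³ + x) = 1/((-1 + 12²)³ - 549120/208073) = 1/((-1 + 144)³ - 549120/208073) = 1/(143³ - 549120/208073) = 1/(2924207 - 549120/208073) = 1/(608447973991/208073) = 208073/608447973991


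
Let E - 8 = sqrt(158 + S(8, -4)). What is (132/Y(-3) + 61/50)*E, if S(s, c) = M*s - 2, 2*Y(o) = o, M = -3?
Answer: -17356/25 - 4339*sqrt(33)/25 ≈ -1691.3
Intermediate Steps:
Y(o) = o/2
S(s, c) = -2 - 3*s (S(s, c) = -3*s - 2 = -2 - 3*s)
E = 8 + 2*sqrt(33) (E = 8 + sqrt(158 + (-2 - 3*8)) = 8 + sqrt(158 + (-2 - 24)) = 8 + sqrt(158 - 26) = 8 + sqrt(132) = 8 + 2*sqrt(33) ≈ 19.489)
(132/Y(-3) + 61/50)*E = (132/(((1/2)*(-3))) + 61/50)*(8 + 2*sqrt(33)) = (132/(-3/2) + 61*(1/50))*(8 + 2*sqrt(33)) = (132*(-2/3) + 61/50)*(8 + 2*sqrt(33)) = (-88 + 61/50)*(8 + 2*sqrt(33)) = -4339*(8 + 2*sqrt(33))/50 = -17356/25 - 4339*sqrt(33)/25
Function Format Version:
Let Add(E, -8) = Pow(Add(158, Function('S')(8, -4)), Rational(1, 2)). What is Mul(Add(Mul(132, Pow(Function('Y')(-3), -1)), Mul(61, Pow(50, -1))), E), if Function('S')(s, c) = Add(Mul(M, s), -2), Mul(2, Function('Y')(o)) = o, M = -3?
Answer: Add(Rational(-17356, 25), Mul(Rational(-4339, 25), Pow(33, Rational(1, 2)))) ≈ -1691.3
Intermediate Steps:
Function('Y')(o) = Mul(Rational(1, 2), o)
Function('S')(s, c) = Add(-2, Mul(-3, s)) (Function('S')(s, c) = Add(Mul(-3, s), -2) = Add(-2, Mul(-3, s)))
E = Add(8, Mul(2, Pow(33, Rational(1, 2)))) (E = Add(8, Pow(Add(158, Add(-2, Mul(-3, 8))), Rational(1, 2))) = Add(8, Pow(Add(158, Add(-2, -24)), Rational(1, 2))) = Add(8, Pow(Add(158, -26), Rational(1, 2))) = Add(8, Pow(132, Rational(1, 2))) = Add(8, Mul(2, Pow(33, Rational(1, 2)))) ≈ 19.489)
Mul(Add(Mul(132, Pow(Function('Y')(-3), -1)), Mul(61, Pow(50, -1))), E) = Mul(Add(Mul(132, Pow(Mul(Rational(1, 2), -3), -1)), Mul(61, Pow(50, -1))), Add(8, Mul(2, Pow(33, Rational(1, 2))))) = Mul(Add(Mul(132, Pow(Rational(-3, 2), -1)), Mul(61, Rational(1, 50))), Add(8, Mul(2, Pow(33, Rational(1, 2))))) = Mul(Add(Mul(132, Rational(-2, 3)), Rational(61, 50)), Add(8, Mul(2, Pow(33, Rational(1, 2))))) = Mul(Add(-88, Rational(61, 50)), Add(8, Mul(2, Pow(33, Rational(1, 2))))) = Mul(Rational(-4339, 50), Add(8, Mul(2, Pow(33, Rational(1, 2))))) = Add(Rational(-17356, 25), Mul(Rational(-4339, 25), Pow(33, Rational(1, 2))))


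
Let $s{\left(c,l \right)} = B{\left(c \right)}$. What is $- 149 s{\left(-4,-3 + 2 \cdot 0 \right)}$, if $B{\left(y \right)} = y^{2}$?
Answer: $-2384$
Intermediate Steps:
$s{\left(c,l \right)} = c^{2}$
$- 149 s{\left(-4,-3 + 2 \cdot 0 \right)} = - 149 \left(-4\right)^{2} = \left(-149\right) 16 = -2384$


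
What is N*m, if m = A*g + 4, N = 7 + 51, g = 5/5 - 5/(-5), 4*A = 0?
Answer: 232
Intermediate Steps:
A = 0 (A = (¼)*0 = 0)
g = 2 (g = 5*(⅕) - 5*(-⅕) = 1 + 1 = 2)
N = 58
m = 4 (m = 0*2 + 4 = 0 + 4 = 4)
N*m = 58*4 = 232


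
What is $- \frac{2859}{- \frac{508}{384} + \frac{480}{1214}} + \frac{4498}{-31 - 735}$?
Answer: $\frac{63686108983}{20700767} \approx 3076.5$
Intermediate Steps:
$- \frac{2859}{- \frac{508}{384} + \frac{480}{1214}} + \frac{4498}{-31 - 735} = - \frac{2859}{\left(-508\right) \frac{1}{384} + 480 \cdot \frac{1}{1214}} + \frac{4498}{-31 - 735} = - \frac{2859}{- \frac{127}{96} + \frac{240}{607}} + \frac{4498}{-766} = - \frac{2859}{- \frac{54049}{58272}} + 4498 \left(- \frac{1}{766}\right) = \left(-2859\right) \left(- \frac{58272}{54049}\right) - \frac{2249}{383} = \frac{166599648}{54049} - \frac{2249}{383} = \frac{63686108983}{20700767}$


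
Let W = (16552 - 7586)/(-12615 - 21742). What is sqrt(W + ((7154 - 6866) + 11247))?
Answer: sqrt(13615645739353)/34357 ≈ 107.40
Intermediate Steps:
W = -8966/34357 (W = 8966/(-34357) = 8966*(-1/34357) = -8966/34357 ≈ -0.26097)
sqrt(W + ((7154 - 6866) + 11247)) = sqrt(-8966/34357 + ((7154 - 6866) + 11247)) = sqrt(-8966/34357 + (288 + 11247)) = sqrt(-8966/34357 + 11535) = sqrt(396299029/34357) = sqrt(13615645739353)/34357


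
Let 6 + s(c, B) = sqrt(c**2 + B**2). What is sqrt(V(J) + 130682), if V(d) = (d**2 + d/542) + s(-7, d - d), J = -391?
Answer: sqrt(83300682974)/542 ≈ 532.51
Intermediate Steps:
s(c, B) = -6 + sqrt(B**2 + c**2) (s(c, B) = -6 + sqrt(c**2 + B**2) = -6 + sqrt(B**2 + c**2))
V(d) = 1 + d**2 + d/542 (V(d) = (d**2 + d/542) + (-6 + sqrt((d - d)**2 + (-7)**2)) = (d**2 + d/542) + (-6 + sqrt(0**2 + 49)) = (d**2 + d/542) + (-6 + sqrt(0 + 49)) = (d**2 + d/542) + (-6 + sqrt(49)) = (d**2 + d/542) + (-6 + 7) = (d**2 + d/542) + 1 = 1 + d**2 + d/542)
sqrt(V(J) + 130682) = sqrt((1 + (-391)**2 + (1/542)*(-391)) + 130682) = sqrt((1 + 152881 - 391/542) + 130682) = sqrt(82861653/542 + 130682) = sqrt(153691297/542) = sqrt(83300682974)/542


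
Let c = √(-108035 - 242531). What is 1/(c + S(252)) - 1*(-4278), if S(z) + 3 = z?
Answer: 1764961875/412567 - I*√350566/412567 ≈ 4278.0 - 0.0014351*I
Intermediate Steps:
S(z) = -3 + z
c = I*√350566 (c = √(-350566) = I*√350566 ≈ 592.09*I)
1/(c + S(252)) - 1*(-4278) = 1/(I*√350566 + (-3 + 252)) - 1*(-4278) = 1/(I*√350566 + 249) + 4278 = 1/(249 + I*√350566) + 4278 = 4278 + 1/(249 + I*√350566)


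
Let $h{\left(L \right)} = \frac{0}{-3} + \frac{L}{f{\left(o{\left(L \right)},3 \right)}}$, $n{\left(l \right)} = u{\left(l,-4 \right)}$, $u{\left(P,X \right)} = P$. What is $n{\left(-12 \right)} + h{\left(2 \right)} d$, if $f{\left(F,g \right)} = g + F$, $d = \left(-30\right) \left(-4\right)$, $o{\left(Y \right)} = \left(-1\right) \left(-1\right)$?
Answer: $48$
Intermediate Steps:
$o{\left(Y \right)} = 1$
$d = 120$
$n{\left(l \right)} = l$
$f{\left(F,g \right)} = F + g$
$h{\left(L \right)} = \frac{L}{4}$ ($h{\left(L \right)} = \frac{0}{-3} + \frac{L}{1 + 3} = 0 \left(- \frac{1}{3}\right) + \frac{L}{4} = 0 + L \frac{1}{4} = 0 + \frac{L}{4} = \frac{L}{4}$)
$n{\left(-12 \right)} + h{\left(2 \right)} d = -12 + \frac{1}{4} \cdot 2 \cdot 120 = -12 + \frac{1}{2} \cdot 120 = -12 + 60 = 48$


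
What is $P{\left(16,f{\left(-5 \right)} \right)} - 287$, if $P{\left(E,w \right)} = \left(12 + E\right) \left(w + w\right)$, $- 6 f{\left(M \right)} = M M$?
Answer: $- \frac{1561}{3} \approx -520.33$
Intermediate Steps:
$f{\left(M \right)} = - \frac{M^{2}}{6}$ ($f{\left(M \right)} = - \frac{M M}{6} = - \frac{M^{2}}{6}$)
$P{\left(E,w \right)} = 2 w \left(12 + E\right)$ ($P{\left(E,w \right)} = \left(12 + E\right) 2 w = 2 w \left(12 + E\right)$)
$P{\left(16,f{\left(-5 \right)} \right)} - 287 = 2 \left(- \frac{\left(-5\right)^{2}}{6}\right) \left(12 + 16\right) - 287 = 2 \left(\left(- \frac{1}{6}\right) 25\right) 28 - 287 = 2 \left(- \frac{25}{6}\right) 28 - 287 = - \frac{700}{3} - 287 = - \frac{1561}{3}$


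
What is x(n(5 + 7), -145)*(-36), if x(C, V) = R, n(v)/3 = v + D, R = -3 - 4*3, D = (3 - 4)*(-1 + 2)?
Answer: 540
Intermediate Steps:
D = -1 (D = -1*1 = -1)
R = -15 (R = -3 - 12 = -15)
n(v) = -3 + 3*v (n(v) = 3*(v - 1) = 3*(-1 + v) = -3 + 3*v)
x(C, V) = -15
x(n(5 + 7), -145)*(-36) = -15*(-36) = 540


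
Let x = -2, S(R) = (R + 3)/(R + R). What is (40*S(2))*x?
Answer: -100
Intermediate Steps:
S(R) = (3 + R)/(2*R) (S(R) = (3 + R)/((2*R)) = (3 + R)*(1/(2*R)) = (3 + R)/(2*R))
(40*S(2))*x = (40*((½)*(3 + 2)/2))*(-2) = (40*((½)*(½)*5))*(-2) = (40*(5/4))*(-2) = 50*(-2) = -100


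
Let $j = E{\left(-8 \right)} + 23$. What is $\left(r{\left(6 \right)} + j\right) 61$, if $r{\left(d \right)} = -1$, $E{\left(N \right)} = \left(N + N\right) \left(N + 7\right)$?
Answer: $2318$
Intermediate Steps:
$E{\left(N \right)} = 2 N \left(7 + N\right)$
$j = 39$ ($j = 2 \left(-8\right) \left(7 - 8\right) + 23 = 2 \left(-8\right) \left(-1\right) + 23 = 16 + 23 = 39$)
$\left(r{\left(6 \right)} + j\right) 61 = \left(-1 + 39\right) 61 = 38 \cdot 61 = 2318$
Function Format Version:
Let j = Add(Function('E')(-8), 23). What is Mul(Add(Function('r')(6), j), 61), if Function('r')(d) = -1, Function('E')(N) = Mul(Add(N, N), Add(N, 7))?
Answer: 2318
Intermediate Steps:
Function('E')(N) = Mul(2, N, Add(7, N)) (Function('E')(N) = Mul(Mul(2, N), Add(7, N)) = Mul(2, N, Add(7, N)))
j = 39 (j = Add(Mul(2, -8, Add(7, -8)), 23) = Add(Mul(2, -8, -1), 23) = Add(16, 23) = 39)
Mul(Add(Function('r')(6), j), 61) = Mul(Add(-1, 39), 61) = Mul(38, 61) = 2318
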